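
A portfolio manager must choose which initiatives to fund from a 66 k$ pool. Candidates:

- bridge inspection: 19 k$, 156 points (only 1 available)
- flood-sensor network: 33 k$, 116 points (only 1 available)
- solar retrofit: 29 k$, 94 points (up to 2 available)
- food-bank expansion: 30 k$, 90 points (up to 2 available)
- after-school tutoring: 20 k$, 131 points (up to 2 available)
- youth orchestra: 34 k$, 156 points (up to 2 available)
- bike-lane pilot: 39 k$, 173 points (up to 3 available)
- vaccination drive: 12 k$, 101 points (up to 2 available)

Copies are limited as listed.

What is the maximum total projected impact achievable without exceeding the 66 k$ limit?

489

Best packing: bridge inspection + after-school tutoring + 2×vaccination drive — 63 k$, 489 total.
The spare 3 k$ is too small for any remaining project, and no exchange beats 489.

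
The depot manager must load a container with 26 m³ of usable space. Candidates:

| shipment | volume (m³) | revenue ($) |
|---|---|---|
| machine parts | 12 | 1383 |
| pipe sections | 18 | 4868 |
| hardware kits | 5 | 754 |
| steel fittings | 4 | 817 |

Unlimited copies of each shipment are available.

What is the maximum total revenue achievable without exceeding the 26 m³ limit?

6502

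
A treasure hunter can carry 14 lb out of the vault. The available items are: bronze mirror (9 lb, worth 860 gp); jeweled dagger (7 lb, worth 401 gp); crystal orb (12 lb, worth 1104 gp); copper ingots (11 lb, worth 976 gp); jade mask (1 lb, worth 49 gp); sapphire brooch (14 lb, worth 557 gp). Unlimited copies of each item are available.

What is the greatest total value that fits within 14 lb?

1202

A density-first pass picks bronze mirror + 5×jade mask — 1105 at 14 lb.
Dropping bronze mirror and 3×jade mask frees 12 lb; slotting in crystal orb (12 lb) lifts the total to 1202 at 14 lb.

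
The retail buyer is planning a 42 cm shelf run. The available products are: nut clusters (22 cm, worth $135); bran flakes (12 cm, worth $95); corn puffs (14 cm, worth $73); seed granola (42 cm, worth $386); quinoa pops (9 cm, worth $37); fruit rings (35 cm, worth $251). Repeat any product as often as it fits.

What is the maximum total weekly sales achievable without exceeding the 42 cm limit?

386

Seed granola uses 42 of the 42 cm and totals 386.
No other feasible combination exceeds 386.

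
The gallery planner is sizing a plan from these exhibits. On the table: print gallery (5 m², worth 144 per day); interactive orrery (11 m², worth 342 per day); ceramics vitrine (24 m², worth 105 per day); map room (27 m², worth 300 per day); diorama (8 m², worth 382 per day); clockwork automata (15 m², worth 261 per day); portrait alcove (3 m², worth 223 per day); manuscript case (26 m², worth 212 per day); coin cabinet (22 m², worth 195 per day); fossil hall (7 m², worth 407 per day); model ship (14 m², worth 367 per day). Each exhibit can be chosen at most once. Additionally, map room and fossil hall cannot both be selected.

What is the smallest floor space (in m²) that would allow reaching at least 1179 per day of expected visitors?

Need the lightest bundle worth ≥ 1179.
interactive orrery + diorama + portrait alcove + fossil hall: 1354 expected visitors at 29 m².
Below 29 m² the best achievable stays under 1179.

29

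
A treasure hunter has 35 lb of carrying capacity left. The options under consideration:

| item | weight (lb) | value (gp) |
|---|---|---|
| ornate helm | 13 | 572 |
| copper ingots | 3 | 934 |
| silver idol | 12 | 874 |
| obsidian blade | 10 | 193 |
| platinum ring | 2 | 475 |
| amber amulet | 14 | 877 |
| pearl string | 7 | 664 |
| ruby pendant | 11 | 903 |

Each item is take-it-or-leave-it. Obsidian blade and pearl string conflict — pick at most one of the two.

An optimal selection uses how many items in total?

5

Best achievable value is 3850.
One optimal bundle: copper ingots + silver idol + platinum ring + pearl string + ruby pendant (35 lb).
Any selection reaching 3850 contains exactly 5 items.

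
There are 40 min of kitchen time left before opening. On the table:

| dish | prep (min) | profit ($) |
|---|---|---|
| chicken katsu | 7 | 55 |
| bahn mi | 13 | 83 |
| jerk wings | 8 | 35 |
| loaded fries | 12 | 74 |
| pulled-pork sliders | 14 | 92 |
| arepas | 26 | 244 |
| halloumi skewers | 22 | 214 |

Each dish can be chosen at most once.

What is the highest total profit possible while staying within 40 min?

336

Filling by ratio: chicken katsu + jerk wings + halloumi skewers for 304, with 3 min left unused.
Using the slack differently, pulled-pork sliders + arepas comes to 336 at 40 min.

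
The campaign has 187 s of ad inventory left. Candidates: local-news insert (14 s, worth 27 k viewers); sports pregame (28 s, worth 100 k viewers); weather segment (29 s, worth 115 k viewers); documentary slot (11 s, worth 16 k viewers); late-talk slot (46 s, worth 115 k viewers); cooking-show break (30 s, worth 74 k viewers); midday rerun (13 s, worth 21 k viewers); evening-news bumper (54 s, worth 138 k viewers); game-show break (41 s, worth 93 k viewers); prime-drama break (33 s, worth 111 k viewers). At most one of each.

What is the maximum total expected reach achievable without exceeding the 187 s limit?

The ratio ordering already packs tightly: sports pregame + weather segment + cooking-show break + midday rerun + evening-news bumper + prime-drama break, 187 s, 559.

559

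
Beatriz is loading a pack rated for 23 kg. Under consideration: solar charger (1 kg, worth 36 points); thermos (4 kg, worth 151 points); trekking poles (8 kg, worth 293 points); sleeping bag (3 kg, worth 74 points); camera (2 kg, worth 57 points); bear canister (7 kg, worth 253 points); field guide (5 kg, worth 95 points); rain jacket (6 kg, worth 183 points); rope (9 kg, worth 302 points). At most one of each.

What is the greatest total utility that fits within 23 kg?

807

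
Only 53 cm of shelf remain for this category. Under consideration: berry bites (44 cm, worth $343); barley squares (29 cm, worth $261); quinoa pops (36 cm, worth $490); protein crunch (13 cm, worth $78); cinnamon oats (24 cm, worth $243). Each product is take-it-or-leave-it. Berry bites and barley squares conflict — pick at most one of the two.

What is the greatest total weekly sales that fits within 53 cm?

568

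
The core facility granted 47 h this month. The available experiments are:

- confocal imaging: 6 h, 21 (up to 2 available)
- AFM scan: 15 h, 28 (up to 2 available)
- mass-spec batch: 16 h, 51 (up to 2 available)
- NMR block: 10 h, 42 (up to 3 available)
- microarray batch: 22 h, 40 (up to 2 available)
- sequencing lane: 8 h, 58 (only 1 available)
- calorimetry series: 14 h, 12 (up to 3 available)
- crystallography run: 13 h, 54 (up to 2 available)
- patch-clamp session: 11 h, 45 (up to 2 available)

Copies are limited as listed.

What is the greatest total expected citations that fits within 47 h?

By expected citations per h: sequencing lane 7.25, NMR block 4.20, crystallography run 4.15 lead.
Filling by ratio: confocal imaging + 3×NMR block + sequencing lane for 205, with 3 h left unused.
The 10 h tied up in NMR block is better spent on crystallography run — total rises to 217 (47 h).
That's the maximum — no swap from here does better than 217.

217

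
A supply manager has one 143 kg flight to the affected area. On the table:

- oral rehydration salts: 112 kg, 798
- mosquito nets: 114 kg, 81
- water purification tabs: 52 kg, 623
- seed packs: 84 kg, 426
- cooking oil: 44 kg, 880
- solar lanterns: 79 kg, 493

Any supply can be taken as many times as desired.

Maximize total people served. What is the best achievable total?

2640

Taking 3×cooking oil: 132 kg used, 2640 in people served.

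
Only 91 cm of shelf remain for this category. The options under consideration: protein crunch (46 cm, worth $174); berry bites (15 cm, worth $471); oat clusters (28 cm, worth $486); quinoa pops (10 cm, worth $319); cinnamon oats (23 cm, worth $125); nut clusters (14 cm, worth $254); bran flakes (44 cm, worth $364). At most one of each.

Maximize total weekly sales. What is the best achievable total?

Density check — quinoa pops 31.90, berry bites 31.40, nut clusters 18.14 are the best per cm.
Taking berry bites + oat clusters + quinoa pops + cinnamon oats + nut clusters: 90 cm used, 1655 in weekly sales.
Nothing else within 91 cm beats 1655.

1655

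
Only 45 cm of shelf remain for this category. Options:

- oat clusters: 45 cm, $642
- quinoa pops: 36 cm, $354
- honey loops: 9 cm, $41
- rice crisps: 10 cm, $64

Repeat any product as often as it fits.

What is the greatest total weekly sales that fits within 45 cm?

Best packing: oat clusters — 45 cm, 642 total.

642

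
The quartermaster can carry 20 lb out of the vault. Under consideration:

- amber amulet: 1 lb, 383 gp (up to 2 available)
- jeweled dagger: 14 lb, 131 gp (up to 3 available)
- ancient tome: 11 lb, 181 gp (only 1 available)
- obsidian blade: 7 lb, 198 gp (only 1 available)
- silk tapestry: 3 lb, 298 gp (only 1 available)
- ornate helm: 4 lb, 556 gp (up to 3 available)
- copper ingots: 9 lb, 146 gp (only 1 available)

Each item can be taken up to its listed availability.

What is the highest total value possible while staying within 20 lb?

2732

Density check — amber amulet 383.00, ornate helm 139.00, silk tapestry 99.33, obsidian blade 28.29 are the best per lb.
Best packing: 2×amber amulet + silk tapestry + 3×ornate helm — 17 lb, 2732 total.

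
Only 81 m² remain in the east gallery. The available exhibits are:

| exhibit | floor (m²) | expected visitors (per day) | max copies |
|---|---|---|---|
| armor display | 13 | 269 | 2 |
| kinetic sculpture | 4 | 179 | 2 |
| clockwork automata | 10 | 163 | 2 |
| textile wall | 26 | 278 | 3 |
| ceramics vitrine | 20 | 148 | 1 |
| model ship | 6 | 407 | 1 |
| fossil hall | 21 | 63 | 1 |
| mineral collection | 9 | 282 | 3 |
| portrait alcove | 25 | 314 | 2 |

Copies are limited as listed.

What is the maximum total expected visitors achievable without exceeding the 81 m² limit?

The ratio ordering already packs tightly: 2×armor display + 2×kinetic sculpture + clockwork automata + model ship + 3×mineral collection, 77 m², 2312.

2312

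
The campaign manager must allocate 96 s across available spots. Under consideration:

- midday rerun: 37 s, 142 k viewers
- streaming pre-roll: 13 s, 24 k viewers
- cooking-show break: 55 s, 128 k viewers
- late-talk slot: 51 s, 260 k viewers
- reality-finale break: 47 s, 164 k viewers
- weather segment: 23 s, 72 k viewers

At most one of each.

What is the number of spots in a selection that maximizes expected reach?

2

Best achievable expected reach is 402.
For example midday rerun + late-talk slot achieves it, using 88 s.
All optima have 2 spots.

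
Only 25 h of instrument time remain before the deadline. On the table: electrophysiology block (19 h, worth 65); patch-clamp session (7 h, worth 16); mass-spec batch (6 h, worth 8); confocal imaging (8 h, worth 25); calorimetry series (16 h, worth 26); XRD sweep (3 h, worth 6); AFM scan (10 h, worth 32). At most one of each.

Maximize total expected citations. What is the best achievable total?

73

By expected citations per h: electrophysiology block 3.42, AFM scan 3.20, confocal imaging 3.12, patch-clamp session 2.29 lead.
Greedy by ratio would take electrophysiology block + XRD sweep: 22 h used, total 71.
Dropping XRD sweep frees 3 h; slotting in mass-spec batch (6 h) lifts the total to 73 at 25 h.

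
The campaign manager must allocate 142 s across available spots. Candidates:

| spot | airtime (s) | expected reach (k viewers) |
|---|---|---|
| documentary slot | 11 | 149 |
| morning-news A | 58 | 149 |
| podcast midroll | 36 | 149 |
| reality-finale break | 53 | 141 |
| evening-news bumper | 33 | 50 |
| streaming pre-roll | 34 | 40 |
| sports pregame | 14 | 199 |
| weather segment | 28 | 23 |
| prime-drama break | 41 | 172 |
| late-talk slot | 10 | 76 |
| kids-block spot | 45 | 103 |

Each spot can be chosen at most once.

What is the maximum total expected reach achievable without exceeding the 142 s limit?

768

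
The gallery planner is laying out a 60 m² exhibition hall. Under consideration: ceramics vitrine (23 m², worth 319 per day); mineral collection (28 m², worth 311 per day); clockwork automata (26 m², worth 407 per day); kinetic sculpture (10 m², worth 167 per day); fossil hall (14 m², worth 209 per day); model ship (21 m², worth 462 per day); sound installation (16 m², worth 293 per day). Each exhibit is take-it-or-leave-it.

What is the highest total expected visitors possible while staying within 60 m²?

Greedy by ratio would take kinetic sculpture + model ship + sound installation: 47 m² used, total 922.
Dropping kinetic sculpture frees 10 m²; slotting in ceramics vitrine (23 m²) lifts the total to 1074 at 60 m².
Next best is clockwork automata + kinetic sculpture + model ship at 1036 (57 m²) — short by 38.

1074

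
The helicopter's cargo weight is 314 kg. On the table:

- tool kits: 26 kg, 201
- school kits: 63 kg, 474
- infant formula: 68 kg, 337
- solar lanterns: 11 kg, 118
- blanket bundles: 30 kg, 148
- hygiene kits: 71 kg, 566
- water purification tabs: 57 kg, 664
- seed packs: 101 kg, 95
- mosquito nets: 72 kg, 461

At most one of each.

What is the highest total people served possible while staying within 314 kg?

2484

Best packing: tool kits + school kits + solar lanterns + hygiene kits + water purification tabs + mosquito nets — 300 kg, 2484 total.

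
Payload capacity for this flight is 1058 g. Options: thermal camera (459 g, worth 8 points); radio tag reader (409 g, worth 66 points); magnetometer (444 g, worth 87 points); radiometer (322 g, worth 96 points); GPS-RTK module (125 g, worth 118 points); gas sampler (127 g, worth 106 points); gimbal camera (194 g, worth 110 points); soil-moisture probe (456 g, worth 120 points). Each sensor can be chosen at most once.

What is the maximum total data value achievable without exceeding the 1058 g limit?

Filling by ratio: radiometer + GPS-RTK module + gas sampler + gimbal camera for 430, with 290 g left unused.
The 322 g tied up in radiometer is better spent on soil-moisture probe — total rises to 454 (902 g).
Next best is radiometer + GPS-RTK module + gas sampler + soil-moisture probe at 440 (1030 g) — short by 14.

454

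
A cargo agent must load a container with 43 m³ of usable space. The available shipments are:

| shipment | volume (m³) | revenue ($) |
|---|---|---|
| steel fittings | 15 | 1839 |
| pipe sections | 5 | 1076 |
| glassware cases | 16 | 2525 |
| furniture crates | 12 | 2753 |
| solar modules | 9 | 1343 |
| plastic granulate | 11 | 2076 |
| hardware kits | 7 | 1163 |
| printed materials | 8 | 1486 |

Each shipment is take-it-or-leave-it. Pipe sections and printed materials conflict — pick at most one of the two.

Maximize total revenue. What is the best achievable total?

Best packing: glassware cases + furniture crates + hardware kits + printed materials — 43 m³, 7927 total.
No other feasible combination exceeds 7927.

7927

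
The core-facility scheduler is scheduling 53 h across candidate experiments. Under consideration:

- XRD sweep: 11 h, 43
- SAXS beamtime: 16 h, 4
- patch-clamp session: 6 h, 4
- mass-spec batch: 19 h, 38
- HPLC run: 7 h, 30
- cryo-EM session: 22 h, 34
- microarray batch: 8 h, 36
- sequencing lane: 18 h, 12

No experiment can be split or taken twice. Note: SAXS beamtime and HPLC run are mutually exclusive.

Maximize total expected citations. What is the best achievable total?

Taking XRD sweep + patch-clamp session + mass-spec batch + HPLC run + microarray batch: 51 h used, 151 in expected citations.
The spare 2 h is too small for any remaining experiment, and no feasible exchange beats 151.

151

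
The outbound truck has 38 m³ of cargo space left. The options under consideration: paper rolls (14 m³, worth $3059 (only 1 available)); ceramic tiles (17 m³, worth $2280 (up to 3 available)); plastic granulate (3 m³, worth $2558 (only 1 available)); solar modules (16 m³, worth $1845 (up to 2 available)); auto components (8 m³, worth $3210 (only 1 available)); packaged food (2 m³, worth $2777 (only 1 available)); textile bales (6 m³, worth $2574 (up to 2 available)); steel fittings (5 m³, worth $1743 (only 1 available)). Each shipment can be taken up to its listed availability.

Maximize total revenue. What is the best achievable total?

15921

Taking the top-ratio shipments first gives plastic granulate + auto components + packaged food + 2×textile bales + steel fittings for 15436 (30 m³).
Dropping textile bales frees 6 m³; slotting in paper rolls (14 m³) lifts the total to 15921 at 38 m³.
That's the maximum — no swap from here does better than 15921.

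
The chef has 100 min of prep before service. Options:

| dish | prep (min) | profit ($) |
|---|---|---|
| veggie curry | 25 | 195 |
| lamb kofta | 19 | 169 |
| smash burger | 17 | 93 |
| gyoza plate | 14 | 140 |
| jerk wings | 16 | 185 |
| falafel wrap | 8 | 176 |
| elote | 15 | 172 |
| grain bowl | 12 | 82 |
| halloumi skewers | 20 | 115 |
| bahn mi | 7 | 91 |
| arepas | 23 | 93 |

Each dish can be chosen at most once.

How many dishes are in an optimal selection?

The maximum profit within 100 min is 1048.
lamb kofta + gyoza plate + jerk wings + falafel wrap + elote + halloumi skewers + bahn mi hits 1048 at 99 min.
Every optimal selection uses 7 dishes.

7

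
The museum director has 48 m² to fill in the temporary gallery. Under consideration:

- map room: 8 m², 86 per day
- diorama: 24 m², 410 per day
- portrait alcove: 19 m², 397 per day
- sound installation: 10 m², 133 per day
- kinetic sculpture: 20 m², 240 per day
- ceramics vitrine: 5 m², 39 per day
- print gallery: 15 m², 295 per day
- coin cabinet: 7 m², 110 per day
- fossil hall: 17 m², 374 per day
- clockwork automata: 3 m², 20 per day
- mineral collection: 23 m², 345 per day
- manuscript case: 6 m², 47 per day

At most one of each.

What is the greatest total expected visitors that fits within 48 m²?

920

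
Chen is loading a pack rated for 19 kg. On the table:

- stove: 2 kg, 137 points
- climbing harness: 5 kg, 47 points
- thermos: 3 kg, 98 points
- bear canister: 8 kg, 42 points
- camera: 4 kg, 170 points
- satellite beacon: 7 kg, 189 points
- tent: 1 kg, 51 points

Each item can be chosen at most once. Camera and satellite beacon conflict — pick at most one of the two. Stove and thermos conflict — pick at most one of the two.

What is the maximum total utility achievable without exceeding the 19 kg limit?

Stove + climbing harness + satellite beacon + tent uses 15 of the 19 kg and totals 424.
The closest alternative, stove + bear canister + satellite beacon + tent, reaches only 419.

424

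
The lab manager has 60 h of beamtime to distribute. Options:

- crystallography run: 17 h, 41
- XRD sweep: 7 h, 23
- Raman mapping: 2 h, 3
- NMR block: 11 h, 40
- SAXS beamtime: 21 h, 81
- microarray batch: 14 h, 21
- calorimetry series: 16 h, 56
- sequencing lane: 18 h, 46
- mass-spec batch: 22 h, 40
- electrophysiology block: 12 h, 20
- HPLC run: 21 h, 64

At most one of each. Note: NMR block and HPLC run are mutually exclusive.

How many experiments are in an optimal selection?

4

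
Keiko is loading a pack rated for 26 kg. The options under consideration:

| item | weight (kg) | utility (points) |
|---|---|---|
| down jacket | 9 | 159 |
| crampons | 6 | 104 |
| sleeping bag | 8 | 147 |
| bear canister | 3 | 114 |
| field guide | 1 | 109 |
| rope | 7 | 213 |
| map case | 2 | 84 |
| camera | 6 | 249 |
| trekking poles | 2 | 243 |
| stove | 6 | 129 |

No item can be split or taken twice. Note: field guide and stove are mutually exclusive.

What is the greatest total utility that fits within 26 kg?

1045

Greedy by ratio would take bear canister + field guide + rope + map case + camera + trekking poles: 21 kg used, total 1012.
Replace bear canister with sleeping bag: the trade gains 33 net, giving 1045 at 26 kg.
The closest alternative, crampons + bear canister + field guide + rope + camera + trekking poles, reaches only 1032.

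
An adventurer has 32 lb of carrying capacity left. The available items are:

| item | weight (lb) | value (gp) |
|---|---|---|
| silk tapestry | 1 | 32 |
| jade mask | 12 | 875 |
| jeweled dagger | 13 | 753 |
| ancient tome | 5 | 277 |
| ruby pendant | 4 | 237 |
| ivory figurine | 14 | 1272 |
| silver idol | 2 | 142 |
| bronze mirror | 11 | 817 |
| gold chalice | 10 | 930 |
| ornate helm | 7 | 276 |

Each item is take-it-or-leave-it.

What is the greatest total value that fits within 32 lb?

Filling by ratio: silk tapestry + ruby pendant + ivory figurine + silver idol + gold chalice for 2613, with 1 lb left unused.
Dropping ruby pendant frees 4 lb; slotting in ancient tome (5 lb) lifts the total to 2653 at 32 lb.
Runner-up ancient tome + ivory figurine + silver idol + gold chalice tops out at 2621.

2653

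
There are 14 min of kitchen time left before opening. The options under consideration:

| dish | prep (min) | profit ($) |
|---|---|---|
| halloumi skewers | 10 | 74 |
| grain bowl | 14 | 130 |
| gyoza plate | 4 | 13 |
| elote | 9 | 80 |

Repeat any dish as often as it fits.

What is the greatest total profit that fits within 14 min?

The ratio ordering already packs tightly: grain bowl, 14 min, 130.
Nothing else within 14 min beats 130.

130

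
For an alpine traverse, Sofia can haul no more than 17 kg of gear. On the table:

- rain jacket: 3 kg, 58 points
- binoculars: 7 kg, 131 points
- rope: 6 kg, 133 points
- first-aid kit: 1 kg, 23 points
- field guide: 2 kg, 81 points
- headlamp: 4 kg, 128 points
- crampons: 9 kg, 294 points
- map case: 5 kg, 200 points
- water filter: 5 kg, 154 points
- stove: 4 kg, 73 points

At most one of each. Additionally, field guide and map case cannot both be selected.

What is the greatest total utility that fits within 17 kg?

552

Rain jacket + crampons + map case uses 17 of the 17 kg and totals 552.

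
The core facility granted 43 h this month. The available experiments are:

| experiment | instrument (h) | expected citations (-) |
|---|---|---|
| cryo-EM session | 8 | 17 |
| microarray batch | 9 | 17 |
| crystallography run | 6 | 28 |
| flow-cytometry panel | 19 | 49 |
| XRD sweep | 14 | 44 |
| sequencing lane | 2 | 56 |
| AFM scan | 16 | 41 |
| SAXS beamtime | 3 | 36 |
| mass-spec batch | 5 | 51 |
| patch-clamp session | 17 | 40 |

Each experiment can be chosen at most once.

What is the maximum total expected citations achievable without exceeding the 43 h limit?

237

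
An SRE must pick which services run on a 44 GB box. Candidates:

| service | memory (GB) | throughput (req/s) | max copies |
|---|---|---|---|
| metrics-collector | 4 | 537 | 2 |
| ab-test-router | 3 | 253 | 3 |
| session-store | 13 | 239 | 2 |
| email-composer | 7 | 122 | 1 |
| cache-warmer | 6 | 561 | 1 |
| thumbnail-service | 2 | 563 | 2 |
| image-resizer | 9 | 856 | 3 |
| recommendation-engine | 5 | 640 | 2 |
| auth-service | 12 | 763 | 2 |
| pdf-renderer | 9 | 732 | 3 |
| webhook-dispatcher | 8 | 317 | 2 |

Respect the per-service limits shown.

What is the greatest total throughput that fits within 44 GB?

5445

Taking 2×metrics-collector + ab-test-router + 2×thumbnail-service + 2×image-resizer + 2×recommendation-engine: 43 GB used, 5445 in throughput.
Every other selection either busts 44 GB or exceeds an availability limit or fails to beat 5445.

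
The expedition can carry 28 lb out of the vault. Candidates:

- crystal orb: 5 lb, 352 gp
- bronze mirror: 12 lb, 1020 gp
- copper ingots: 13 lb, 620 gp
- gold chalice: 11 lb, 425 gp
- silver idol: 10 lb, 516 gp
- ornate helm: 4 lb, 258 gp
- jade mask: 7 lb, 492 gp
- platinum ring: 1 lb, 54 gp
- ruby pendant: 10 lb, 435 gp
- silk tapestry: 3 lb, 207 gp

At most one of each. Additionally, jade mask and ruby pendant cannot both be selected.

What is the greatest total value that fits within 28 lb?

Crystal orb + bronze mirror + jade mask + platinum ring + silk tapestry uses 28 of the 28 lb and totals 2125.
Nothing else feasible within 28 lb beats 2125.

2125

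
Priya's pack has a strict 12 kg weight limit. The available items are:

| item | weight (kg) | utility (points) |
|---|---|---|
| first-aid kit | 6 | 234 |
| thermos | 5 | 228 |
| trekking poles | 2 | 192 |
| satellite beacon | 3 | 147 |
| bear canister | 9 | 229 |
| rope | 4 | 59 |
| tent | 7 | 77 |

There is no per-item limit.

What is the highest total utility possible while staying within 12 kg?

6×trekking poles uses 12 of the 12 kg and totals 1152.
No other feasible combination exceeds 1152.

1152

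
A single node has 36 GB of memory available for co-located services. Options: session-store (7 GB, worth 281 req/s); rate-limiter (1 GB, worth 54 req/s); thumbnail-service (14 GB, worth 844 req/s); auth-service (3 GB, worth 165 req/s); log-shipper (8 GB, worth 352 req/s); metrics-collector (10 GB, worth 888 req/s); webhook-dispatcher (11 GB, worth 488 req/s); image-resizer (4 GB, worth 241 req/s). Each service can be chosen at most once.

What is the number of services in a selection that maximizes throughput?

4

Best achievable throughput is 2325.
For example thumbnail-service + log-shipper + metrics-collector + image-resizer achieves it, using 36 GB.
Every optimal selection uses 4 services.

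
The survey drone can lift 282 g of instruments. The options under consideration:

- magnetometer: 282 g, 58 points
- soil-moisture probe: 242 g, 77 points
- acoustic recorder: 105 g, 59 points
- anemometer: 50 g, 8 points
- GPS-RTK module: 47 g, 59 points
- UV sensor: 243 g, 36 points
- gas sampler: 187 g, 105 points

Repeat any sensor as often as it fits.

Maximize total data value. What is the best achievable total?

354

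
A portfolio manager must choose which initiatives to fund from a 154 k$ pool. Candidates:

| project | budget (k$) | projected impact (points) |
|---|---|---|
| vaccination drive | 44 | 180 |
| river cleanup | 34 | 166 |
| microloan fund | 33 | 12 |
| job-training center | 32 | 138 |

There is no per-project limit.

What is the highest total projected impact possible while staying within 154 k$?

Density check — river cleanup 4.88, job-training center 4.31, vaccination drive 4.09, microloan fund 0.36 are the best per k$.
A density-first pass picks 4×river cleanup — 664 at 136 k$.
Dropping river cleanup frees 34 k$; slotting in vaccination drive (44 k$) lifts the total to 678 at 146 k$.

678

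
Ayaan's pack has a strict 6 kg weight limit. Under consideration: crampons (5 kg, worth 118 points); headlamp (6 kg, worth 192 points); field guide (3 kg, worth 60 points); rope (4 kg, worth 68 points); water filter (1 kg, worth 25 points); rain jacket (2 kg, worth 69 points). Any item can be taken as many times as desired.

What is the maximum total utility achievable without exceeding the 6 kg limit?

207

The ratio ordering already packs tightly: 3×rain jacket, 6 kg, 207.
Every other selection either busts 6 kg or fails to beat 207.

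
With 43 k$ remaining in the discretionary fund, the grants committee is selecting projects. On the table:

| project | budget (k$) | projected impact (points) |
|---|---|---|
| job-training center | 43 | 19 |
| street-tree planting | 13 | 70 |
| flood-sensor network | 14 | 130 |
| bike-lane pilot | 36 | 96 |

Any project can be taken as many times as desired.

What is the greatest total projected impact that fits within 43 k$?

Ranking by ratio (projected impact/k$): flood-sensor network 9.29, street-tree planting 5.38, bike-lane pilot 2.67.
Best packing: 3×flood-sensor network — 42 k$, 390 total.
The spare 1 k$ is too small for any remaining project, and no exchange beats 390.

390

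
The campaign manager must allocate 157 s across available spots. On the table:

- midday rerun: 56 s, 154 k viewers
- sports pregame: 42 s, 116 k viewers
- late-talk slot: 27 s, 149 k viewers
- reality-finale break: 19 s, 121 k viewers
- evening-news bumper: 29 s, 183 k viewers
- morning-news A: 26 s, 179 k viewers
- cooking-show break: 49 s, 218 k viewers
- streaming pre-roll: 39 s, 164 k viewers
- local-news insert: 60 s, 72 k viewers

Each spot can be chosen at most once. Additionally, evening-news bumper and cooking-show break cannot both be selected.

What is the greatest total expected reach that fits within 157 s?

Best packing: late-talk slot + reality-finale break + evening-news bumper + morning-news A + streaming pre-roll — 140 s, 796 total.
The closest alternative, midday rerun + late-talk slot + reality-finale break + evening-news bumper + morning-news A, reaches only 786.

796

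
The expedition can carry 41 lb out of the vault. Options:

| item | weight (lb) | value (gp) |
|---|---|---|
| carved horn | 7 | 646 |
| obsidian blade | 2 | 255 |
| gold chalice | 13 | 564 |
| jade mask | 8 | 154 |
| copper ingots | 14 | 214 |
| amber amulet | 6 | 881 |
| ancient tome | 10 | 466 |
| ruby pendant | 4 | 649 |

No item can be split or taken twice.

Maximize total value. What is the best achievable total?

3206

The ratio heuristic lands on carved horn + obsidian blade + jade mask + amber amulet + ancient tome + ruby pendant (3051) but leaves 4 lb idle.
Replace obsidian blade and jade mask with gold chalice: the trade gains 155 net, giving 3206 at 40 lb.
Runner-up carved horn + obsidian blade + gold chalice + jade mask + amber amulet + ruby pendant tops out at 3149.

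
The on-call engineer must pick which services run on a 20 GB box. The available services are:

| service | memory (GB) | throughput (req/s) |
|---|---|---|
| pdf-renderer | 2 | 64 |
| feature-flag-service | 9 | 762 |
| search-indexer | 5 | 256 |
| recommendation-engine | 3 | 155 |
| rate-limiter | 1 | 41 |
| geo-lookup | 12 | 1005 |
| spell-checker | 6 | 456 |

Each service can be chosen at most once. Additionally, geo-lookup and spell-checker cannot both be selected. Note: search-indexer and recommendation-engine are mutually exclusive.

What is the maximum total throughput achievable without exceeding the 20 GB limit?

Density check — feature-flag-service 84.67, geo-lookup 83.75, spell-checker 76.00 are the best per GB.
The ratio heuristic lands on feature-flag-service + recommendation-engine + rate-limiter + spell-checker (1414) but leaves 1 GB idle.
Replace recommendation-engine and rate-limiter with search-indexer: the trade gains 60 net, giving 1474 at 20 GB.
Every other selection either busts 20 GB or breaks a pairing rule or fails to beat 1474.

1474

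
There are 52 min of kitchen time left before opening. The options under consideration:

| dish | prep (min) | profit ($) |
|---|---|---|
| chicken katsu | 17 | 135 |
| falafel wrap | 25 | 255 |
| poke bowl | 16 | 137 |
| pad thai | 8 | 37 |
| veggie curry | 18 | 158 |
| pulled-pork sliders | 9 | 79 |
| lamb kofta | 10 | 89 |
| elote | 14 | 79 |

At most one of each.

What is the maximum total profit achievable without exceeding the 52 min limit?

492

Greedy by ratio would take falafel wrap + pad thai + pulled-pork sliders + lamb kofta: 52 min used, total 460.
The 18 min tied up in pad thai and lamb kofta is better spent on veggie curry — total rises to 492 (52 min).
An exhaustive check of the 256 subsets confirms 492.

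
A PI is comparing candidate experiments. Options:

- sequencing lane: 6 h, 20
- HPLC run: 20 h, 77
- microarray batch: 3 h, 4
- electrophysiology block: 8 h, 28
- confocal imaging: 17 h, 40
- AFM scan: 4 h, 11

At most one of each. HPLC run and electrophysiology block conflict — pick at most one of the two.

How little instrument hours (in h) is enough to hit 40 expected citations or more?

Need the lightest bundle worth ≥ 40.
Taking sequencing lane + electrophysiology block gives 48 (≥ 40) for 14 h.
Below 14 h the best achievable stays under 40.

14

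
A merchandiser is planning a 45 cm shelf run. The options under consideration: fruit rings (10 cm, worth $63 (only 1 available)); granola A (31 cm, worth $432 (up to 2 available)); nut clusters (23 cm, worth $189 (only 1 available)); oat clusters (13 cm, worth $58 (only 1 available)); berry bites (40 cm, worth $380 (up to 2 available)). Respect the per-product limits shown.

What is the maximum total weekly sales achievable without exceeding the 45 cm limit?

Ranking by ratio (weekly sales/cm): granola A 13.94, berry bites 9.50, nut clusters 8.22.
Taking fruit rings + granola A: 41 cm used, 495 in weekly sales.

495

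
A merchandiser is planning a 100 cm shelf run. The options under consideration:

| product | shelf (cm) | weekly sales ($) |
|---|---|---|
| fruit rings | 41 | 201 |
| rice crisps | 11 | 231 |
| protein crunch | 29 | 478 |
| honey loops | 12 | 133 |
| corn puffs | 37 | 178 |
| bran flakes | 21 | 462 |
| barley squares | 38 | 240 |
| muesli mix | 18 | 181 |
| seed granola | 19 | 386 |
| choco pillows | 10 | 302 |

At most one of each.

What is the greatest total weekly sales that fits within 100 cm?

Rice crisps + protein crunch + bran flakes + seed granola + choco pillows uses 90 of the 100 cm and totals 1859.
The closest alternative, protein crunch + bran flakes + muesli mix + seed granola + choco pillows, reaches only 1809.

1859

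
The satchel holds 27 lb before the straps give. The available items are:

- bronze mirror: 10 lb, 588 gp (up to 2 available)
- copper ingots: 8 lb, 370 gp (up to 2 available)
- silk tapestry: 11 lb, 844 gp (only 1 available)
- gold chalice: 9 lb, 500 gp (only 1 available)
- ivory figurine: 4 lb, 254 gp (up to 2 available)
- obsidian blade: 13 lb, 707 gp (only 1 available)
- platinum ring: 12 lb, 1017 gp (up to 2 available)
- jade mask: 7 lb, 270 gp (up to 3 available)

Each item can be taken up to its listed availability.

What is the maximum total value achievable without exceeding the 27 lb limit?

The ratio heuristic lands on 2×platinum ring (2034) but leaves 3 lb idle.
Dropping platinum ring frees 12 lb; slotting in silk tapestry + ivory figurine (15 lb) lifts the total to 2115 at 27 lb.
That's the maximum — no swap from here does better than 2115.

2115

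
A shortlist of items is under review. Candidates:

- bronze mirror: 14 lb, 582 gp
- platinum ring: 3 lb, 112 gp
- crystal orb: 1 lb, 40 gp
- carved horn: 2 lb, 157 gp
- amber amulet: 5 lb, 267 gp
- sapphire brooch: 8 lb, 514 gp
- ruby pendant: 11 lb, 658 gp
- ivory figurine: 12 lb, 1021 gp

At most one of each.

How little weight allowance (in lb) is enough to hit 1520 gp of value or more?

20

Need the lightest bundle worth ≥ 1520.
sapphire brooch + ivory figurine: 1535 value at 20 lb.
Any bundle with less than 20 lb falls short of 1520.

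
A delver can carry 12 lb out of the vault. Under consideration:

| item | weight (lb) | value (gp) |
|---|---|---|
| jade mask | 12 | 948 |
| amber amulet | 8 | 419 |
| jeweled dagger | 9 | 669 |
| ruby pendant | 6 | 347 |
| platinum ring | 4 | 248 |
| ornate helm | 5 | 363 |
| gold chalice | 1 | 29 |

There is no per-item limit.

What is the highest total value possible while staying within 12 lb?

By value per lb: jade mask 79.00, jeweled dagger 74.33, ornate helm 72.60, platinum ring 62.00 lead.
Taking jade mask: 12 lb used, 948 in value.

948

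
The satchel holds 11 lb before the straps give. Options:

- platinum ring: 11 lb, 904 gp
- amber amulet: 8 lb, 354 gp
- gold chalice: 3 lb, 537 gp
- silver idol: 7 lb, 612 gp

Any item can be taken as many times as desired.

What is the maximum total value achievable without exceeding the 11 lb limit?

Ranking by ratio (value/lb): gold chalice 179.00, silver idol 87.43, platinum ring 82.18.
Taking 3×gold chalice: 9 lb used, 1611 in value.

1611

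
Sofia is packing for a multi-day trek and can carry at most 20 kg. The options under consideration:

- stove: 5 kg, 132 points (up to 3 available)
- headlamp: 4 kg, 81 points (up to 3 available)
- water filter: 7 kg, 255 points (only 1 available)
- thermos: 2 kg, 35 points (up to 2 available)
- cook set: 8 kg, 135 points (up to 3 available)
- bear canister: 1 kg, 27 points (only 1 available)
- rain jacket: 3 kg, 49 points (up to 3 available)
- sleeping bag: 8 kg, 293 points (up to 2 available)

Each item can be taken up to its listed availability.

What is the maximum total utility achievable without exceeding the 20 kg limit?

680

Ranking by ratio (utility/kg): sleeping bag 36.62, water filter 36.43, bear canister 27.00, stove 26.40.
Greedy by ratio would take thermos + bear canister + 2×sleeping bag: 19 kg used, total 648.
A better packing is stove + water filter + sleeping bag: 20 kg, total 680.
That's the maximum — no swap from here does better than 680.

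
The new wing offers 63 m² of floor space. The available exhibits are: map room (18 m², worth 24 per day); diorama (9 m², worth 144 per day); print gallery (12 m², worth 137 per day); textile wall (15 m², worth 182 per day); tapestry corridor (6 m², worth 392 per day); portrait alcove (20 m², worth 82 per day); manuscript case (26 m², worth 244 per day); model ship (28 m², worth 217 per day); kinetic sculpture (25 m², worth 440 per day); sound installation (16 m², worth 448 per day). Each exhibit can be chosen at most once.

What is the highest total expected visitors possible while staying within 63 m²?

1462

The ratio heuristic lands on diorama + tapestry corridor + kinetic sculpture + sound installation (1424) but leaves 7 m² idle.
Replace diorama with textile wall: the trade gains 38 net, giving 1462 at 62 m².
Next best is diorama + tapestry corridor + kinetic sculpture + sound installation at 1424 (56 m²) — short by 38.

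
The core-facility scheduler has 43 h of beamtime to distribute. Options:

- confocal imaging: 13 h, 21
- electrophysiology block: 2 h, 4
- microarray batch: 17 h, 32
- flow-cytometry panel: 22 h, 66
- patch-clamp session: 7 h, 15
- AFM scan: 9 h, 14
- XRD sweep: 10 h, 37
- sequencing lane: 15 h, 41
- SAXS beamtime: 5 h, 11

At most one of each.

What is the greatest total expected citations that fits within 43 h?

Filling by ratio: electrophysiology block + flow-cytometry panel + XRD sweep + SAXS beamtime for 118, with 4 h left unused.
Replace SAXS beamtime with patch-clamp session: the trade gains 4 net, giving 122 at 41 h.
The spare 2 h is too small for any remaining experiment, and no exchange beats 122.

122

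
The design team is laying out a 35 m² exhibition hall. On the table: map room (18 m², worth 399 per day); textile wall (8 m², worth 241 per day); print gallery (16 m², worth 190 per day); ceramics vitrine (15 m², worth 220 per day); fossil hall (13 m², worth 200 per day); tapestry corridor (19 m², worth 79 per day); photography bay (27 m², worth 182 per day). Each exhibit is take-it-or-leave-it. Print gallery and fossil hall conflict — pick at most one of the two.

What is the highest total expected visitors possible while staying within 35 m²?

640

Ranking by ratio (expected visitors/m²): textile wall 30.12, map room 22.17, fossil hall 15.38.
Map room + textile wall uses 26 of the 35 m² and totals 640.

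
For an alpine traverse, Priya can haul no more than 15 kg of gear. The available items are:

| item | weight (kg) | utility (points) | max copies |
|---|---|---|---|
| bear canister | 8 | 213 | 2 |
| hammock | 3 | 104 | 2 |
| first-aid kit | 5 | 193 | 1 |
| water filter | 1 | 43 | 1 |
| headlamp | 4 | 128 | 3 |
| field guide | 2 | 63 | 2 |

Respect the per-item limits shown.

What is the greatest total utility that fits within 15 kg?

531

By utility per kg: water filter 43.00, first-aid kit 38.60, hammock 34.67, headlamp 32.00 lead.
Taking the top-ratio items first gives 2×hammock + first-aid kit + water filter + field guide for 507 (14 kg).
The 3 kg tied up in hammock is better spent on headlamp — total rises to 531 (15 kg).
No other feasible combination exceeds 531.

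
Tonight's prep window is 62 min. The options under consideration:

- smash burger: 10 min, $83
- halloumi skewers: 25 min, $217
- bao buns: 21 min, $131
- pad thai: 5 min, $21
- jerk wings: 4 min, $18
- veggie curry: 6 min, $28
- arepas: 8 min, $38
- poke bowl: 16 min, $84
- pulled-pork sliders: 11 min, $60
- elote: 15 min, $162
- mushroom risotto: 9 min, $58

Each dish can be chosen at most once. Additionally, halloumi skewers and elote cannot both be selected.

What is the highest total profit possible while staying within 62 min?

462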